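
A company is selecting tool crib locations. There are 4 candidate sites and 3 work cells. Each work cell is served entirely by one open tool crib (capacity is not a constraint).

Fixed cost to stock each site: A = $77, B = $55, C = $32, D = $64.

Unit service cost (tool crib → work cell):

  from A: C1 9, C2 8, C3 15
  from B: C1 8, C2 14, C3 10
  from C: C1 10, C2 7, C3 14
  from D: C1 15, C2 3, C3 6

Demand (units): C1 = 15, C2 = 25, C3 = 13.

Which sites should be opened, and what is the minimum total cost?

For any fixed open set, each work cell goes to its cheapest open site; total = fixed + service.
{B, D}: C1→B 8·15=120, C2→D 3·25=75, C3→D 6·13=78. Service 273; fixed 119; total 392.
{C, D}: service 303 + fixed 96 = 399
{B, C, D}: service 273 + fixed 151 = 424
{A, B, C, D}: C1→B 8·15=120, C2→D 3·25=75, C3→D 6·13=78. Service 273; fixed 228; total 501.
No other subset beats 392.

Open B and D; minimum total cost 392.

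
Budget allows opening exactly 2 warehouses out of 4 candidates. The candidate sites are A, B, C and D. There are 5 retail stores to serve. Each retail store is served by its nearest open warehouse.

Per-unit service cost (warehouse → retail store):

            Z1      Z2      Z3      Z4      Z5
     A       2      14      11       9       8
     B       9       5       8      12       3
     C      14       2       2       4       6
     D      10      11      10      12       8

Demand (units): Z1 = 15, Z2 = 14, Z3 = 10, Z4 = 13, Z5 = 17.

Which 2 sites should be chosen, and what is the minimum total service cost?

Choose A and C; total service cost 232.

With exactly 2 open, each retail store uses its cheapest among the chosen.
{A, C}: Z1→A 2·15=30, Z2→C 2·14=28, Z3→C 2·10=20, Z4→C 4·13=52, Z5→C 6·17=102. Service cost 232.
{B, C}: service cost 286
{A, B}: service cost 348
Among all 6 size-2 choices, {A, C} is lowest.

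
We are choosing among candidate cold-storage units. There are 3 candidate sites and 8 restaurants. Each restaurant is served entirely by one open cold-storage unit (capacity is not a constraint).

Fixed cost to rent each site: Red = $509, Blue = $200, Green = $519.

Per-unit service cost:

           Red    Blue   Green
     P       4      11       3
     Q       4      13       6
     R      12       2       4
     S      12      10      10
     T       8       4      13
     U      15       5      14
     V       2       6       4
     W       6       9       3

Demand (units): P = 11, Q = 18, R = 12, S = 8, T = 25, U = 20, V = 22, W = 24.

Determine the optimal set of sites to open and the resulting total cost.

Open Blue only; minimum total cost 1207.

For any fixed open set, each restaurant goes to its cheapest open site; total = fixed + service.
{Blue}: P→Blue 11·11=121, Q→Blue 13·18=234, R→Blue 2·12=24, S→Blue 10·8=80, T→Blue 4·25=100, U→Blue 5·20=100, V→Blue 6·22=132, W→Blue 9·24=216. Service 1007; fixed 200; total 1207.
{Red, Blue}: service 608 + fixed 709 = 1317
{Blue, Green}: service 605 + fixed 719 = 1324
{Red, Blue, Green}: service 525 + fixed 1228 = 1753
No other subset beats 1207.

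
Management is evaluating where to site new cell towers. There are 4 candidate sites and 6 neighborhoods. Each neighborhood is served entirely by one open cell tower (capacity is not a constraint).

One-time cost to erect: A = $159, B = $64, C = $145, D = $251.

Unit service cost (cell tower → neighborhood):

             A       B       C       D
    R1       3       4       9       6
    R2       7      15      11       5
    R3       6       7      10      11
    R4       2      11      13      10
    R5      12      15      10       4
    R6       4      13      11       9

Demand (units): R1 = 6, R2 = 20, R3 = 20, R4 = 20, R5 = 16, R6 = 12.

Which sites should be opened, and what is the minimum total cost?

Open A only; minimum total cost 717.

For any fixed open set, each neighborhood goes to its cheapest open site; total = fixed + service.
{A}: R1→A 3·6=18, R2→A 7·20=140, R3→A 6·20=120, R4→A 2·20=40, R5→A 12·16=192, R6→A 4·12=48. Service 558; fixed 159; total 717.
{A, B}: service 558 + fixed 223 = 781
{A, D}: service 390 + fixed 410 = 800
{A, B, C, D}: service 390 + fixed 619 = 1009
No other subset beats 717.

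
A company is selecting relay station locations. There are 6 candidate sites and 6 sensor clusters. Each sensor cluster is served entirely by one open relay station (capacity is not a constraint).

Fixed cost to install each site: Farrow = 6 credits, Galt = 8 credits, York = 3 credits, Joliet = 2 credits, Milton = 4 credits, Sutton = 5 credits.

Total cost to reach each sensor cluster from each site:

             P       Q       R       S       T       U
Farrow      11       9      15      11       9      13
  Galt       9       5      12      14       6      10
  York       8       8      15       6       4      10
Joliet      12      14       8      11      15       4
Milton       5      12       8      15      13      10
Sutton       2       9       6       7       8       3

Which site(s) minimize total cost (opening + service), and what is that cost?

Open York and Sutton; minimum total cost 37.

For any fixed open set, each sensor cluster goes to its cheapest open site; total = fixed + service.
{York, Sutton}: P→Sutton 2, Q→York 8, R→Sutton 6, S→York 6, T→York 4, U→Sutton 3. Service 29; fixed 8; total 37.
{York, Joliet, Sutton}: service 29 + fixed 10 = 39
{Sutton}: service 35 + fixed 5 = 40
{Farrow, Galt, York, Joliet, Milton, Sutton}: P→Sutton 2, Q→Galt 5, R→Sutton 6, S→York 6, T→York 4, U→Sutton 3. Service 26; fixed 28; total 54.
No other subset beats 37.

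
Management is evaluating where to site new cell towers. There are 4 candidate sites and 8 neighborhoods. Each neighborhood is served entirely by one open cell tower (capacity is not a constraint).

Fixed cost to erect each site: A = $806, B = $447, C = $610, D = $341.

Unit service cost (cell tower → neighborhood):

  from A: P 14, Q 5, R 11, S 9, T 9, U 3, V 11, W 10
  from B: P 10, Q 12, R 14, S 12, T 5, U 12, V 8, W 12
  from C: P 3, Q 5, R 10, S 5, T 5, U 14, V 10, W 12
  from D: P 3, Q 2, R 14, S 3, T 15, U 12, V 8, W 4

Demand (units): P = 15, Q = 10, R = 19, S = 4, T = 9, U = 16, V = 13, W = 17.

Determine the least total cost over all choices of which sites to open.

Minimum total cost: 1183

For any fixed open set, each neighborhood goes to its cheapest open site; total = fixed + service.
{D}: P→D 3·15=45, Q→D 2·10=20, R→D 14·19=266, S→D 3·4=12, T→D 15·9=135, U→D 12·16=192, V→D 8·13=104, W→D 4·17=68. Service 842; fixed 341; total 1183.
{C}: P→C 3·15=45, Q→C 5·10=50, R→C 10·19=190, S→C 5·4=20, T→C 5·9=45, U→C 14·16=224, V→C 10·13=130, W→C 12·17=204. Service 908; fixed 610; total 1518.
{B, D}: P→D 3·15=45, Q→D 2·10=20, R→B 14·19=266, S→D 3·4=12, T→B 5·9=45, U→B 12·16=192, V→B 8·13=104, W→D 4·17=68. Service 752; fixed 788; total 1540.
{A, B, C, D}: service 532 + fixed 2204 = 2736
(All 15 nonempty subsets were checked; D only is lowest.)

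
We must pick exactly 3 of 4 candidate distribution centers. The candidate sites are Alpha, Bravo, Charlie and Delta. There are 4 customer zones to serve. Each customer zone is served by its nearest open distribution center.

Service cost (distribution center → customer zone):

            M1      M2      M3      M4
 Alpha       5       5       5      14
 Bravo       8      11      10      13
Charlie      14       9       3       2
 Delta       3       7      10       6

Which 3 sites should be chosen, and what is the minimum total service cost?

With exactly 3 open, each customer zone uses its cheapest among the chosen.
{Alpha, Charlie, Delta}: M1→Delta 3, M2→Alpha 5, M3→Charlie 3, M4→Charlie 2. Service cost 13.
{Alpha, Bravo, Charlie}: service cost 15
{Bravo, Charlie, Delta}: service cost 15
Among all 4 size-3 choices, {Alpha, Charlie, Delta} is lowest.

Choose Alpha, Charlie and Delta; total service cost 13.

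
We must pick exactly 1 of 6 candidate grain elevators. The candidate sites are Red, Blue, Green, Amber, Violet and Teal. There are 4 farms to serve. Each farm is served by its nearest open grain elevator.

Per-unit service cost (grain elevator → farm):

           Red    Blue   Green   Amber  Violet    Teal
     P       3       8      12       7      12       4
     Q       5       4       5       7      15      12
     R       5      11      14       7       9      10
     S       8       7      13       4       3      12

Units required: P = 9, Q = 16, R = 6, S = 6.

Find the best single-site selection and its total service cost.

With exactly 1 open, each farm uses its cheapest among the chosen.
{Red}: P→Red 3·9=27, Q→Red 5·16=80, R→Red 5·6=30, S→Red 8·6=48. Service cost 185.
{Amber}: service cost 241
{Blue}: service cost 244
Among all 6 size-1 choices, {Red} is lowest.

Choose Red only; total service cost 185.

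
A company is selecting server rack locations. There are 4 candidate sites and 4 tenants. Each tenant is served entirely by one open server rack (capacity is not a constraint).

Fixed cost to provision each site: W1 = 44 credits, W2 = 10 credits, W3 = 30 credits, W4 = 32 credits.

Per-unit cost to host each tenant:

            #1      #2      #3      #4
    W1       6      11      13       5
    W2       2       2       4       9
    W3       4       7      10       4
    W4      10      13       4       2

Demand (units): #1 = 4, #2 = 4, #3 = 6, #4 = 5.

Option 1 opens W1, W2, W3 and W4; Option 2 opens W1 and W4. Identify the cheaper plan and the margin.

Option 1: {W1, W2, W3, W4}: #1→W2 2·4=8, #2→W2 2·4=8, #3→W2 4·6=24, #4→W4 2·5=10. Service 50; fixed 116; total 166.
Option 2: {W1, W4}: #1→W1 6·4=24, #2→W1 11·4=44, #3→W4 4·6=24, #4→W4 2·5=10. Service 102; fixed 76; total 178.
Difference: |166 − 178| = 12.

Option 1 is cheaper by 12.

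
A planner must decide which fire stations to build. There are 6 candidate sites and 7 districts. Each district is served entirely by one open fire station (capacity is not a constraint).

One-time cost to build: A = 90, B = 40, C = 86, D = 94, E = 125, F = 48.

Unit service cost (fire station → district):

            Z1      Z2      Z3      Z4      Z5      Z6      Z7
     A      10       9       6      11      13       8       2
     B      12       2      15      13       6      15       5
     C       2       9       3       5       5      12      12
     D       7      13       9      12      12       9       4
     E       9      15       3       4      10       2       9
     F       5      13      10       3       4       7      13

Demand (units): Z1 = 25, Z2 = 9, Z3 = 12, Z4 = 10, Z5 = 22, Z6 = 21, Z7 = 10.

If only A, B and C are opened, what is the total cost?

Each district is assigned to its cheapest site among the open ones.
{A, B, C}: Z1→C 2·25=50, Z2→B 2·9=18, Z3→C 3·12=36, Z4→C 5·10=50, Z5→C 5·22=110, Z6→A 8·21=168, Z7→A 2·10=20. Service 452; fixed 216; total 668.

Total cost: 668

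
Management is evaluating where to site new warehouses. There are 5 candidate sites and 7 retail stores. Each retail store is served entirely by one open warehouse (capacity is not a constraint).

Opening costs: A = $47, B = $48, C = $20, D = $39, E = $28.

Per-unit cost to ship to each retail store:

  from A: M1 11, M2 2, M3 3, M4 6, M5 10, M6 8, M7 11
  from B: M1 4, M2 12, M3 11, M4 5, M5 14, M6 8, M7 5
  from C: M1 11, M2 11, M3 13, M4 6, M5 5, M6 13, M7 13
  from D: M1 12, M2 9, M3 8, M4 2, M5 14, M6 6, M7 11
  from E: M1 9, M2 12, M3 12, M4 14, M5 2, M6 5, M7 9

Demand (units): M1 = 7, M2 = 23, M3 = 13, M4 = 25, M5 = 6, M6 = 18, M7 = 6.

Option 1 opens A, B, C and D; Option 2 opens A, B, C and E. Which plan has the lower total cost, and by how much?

Option 1: {A, B, C, D}: M1→B 4·7=28, M2→A 2·23=46, M3→A 3·13=39, M4→D 2·25=50, M5→C 5·6=30, M6→D 6·18=108, M7→B 5·6=30. Service 331; fixed 154; total 485.
Option 2: {A, B, C, E}: M1→B 4·7=28, M2→A 2·23=46, M3→A 3·13=39, M4→B 5·25=125, M5→E 2·6=12, M6→E 5·18=90, M7→B 5·6=30. Service 370; fixed 143; total 513.
Difference: |485 − 513| = 28.

Option 1 is cheaper by 28.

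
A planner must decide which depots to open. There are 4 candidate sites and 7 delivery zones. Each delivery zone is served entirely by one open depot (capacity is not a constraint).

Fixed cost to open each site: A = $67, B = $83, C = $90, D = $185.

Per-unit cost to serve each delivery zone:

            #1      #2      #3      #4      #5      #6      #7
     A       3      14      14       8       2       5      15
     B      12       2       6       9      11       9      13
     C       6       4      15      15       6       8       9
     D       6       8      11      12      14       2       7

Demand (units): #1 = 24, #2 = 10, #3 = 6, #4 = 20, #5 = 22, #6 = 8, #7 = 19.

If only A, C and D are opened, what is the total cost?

Total cost: 873

Each delivery zone is assigned to its cheapest site among the open ones.
{A, C, D}: #1→A 3·24=72, #2→C 4·10=40, #3→D 11·6=66, #4→A 8·20=160, #5→A 2·22=44, #6→D 2·8=16, #7→D 7·19=133. Service 531; fixed 342; total 873.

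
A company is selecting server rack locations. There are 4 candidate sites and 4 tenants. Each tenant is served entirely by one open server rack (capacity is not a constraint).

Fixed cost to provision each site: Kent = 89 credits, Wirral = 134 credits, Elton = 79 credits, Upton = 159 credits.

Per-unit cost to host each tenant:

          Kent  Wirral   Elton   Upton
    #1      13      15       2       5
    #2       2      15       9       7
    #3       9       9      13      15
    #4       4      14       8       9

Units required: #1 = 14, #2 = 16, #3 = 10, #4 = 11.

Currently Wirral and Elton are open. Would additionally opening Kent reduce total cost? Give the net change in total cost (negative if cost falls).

Current service cost with {Wirral, Elton}: 350.
Adding Kent: each tenant re-picks its cheapest; new service cost 194, saving 156.
Extra fixed cost: 89. Net change = 89 − 156 = -67.
(Totals: 563 → 496.)

Yes — net change −67 (cost falls by 67).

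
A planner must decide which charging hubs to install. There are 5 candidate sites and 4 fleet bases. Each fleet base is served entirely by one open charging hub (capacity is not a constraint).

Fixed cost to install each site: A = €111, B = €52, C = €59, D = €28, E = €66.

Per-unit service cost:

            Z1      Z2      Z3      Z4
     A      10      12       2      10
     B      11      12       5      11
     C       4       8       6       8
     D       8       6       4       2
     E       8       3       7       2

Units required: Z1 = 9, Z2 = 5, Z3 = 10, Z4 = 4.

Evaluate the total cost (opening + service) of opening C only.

Total cost: 227

Each fleet base is assigned to its cheapest site among the open ones.
{C}: Z1→C 4·9=36, Z2→C 8·5=40, Z3→C 6·10=60, Z4→C 8·4=32. Service 168; fixed 59; total 227.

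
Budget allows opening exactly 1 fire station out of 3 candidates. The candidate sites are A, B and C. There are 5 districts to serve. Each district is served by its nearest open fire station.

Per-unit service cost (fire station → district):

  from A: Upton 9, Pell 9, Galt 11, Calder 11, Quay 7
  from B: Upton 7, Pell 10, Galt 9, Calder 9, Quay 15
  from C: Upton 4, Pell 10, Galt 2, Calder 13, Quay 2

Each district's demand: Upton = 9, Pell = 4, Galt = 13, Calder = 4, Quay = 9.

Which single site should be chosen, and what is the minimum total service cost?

Choose C only; total service cost 172.

With exactly 1 open, each district uses its cheapest among the chosen.
{C}: Upton→C 4·9=36, Pell→C 10·4=40, Galt→C 2·13=26, Calder→C 13·4=52, Quay→C 2·9=18. Service cost 172.
{A}: service cost 367
{B}: service cost 391
Among all 3 size-1 choices, {C} is lowest.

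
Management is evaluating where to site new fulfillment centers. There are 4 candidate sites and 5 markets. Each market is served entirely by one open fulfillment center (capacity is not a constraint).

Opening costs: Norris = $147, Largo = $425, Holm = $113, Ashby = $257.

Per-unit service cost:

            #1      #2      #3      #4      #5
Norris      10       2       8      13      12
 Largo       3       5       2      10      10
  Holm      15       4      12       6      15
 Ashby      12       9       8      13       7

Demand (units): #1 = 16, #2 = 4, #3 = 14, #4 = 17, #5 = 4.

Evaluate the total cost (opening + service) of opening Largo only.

Each market is assigned to its cheapest site among the open ones.
{Largo}: #1→Largo 3·16=48, #2→Largo 5·4=20, #3→Largo 2·14=28, #4→Largo 10·17=170, #5→Largo 10·4=40. Service 306; fixed 425; total 731.

Total cost: 731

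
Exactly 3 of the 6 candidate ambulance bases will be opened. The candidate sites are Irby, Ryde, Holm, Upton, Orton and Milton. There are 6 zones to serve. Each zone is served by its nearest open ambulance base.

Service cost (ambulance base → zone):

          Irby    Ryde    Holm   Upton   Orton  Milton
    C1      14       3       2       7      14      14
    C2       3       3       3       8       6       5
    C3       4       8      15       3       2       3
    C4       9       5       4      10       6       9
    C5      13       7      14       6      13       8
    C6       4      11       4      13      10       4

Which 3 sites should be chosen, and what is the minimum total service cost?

With exactly 3 open, each zone uses its cheapest among the chosen.
{Holm, Upton, Orton}: C1→Holm 2, C2→Holm 3, C3→Orton 2, C4→Holm 4, C5→Upton 6, C6→Holm 4. Service cost 21.
{Irby, Holm, Upton}: service cost 22
{Ryde, Holm, Upton}: service cost 22
Among all 20 size-3 choices, {Holm, Upton, Orton} is lowest.

Choose Holm, Upton and Orton; total service cost 21.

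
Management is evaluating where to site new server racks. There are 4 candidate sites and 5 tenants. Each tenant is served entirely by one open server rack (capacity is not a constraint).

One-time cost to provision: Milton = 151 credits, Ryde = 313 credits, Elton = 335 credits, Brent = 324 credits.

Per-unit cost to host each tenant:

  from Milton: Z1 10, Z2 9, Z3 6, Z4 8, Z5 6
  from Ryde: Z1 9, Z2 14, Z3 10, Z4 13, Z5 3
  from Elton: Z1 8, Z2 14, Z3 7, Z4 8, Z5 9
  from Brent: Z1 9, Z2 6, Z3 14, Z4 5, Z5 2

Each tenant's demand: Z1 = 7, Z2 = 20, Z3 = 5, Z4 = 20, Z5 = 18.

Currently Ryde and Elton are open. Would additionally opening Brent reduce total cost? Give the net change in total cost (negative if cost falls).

Current service cost with {Ryde, Elton}: 585.
Adding Brent: each tenant re-picks its cheapest; new service cost 347, saving 238.
Extra fixed cost: 324. Net change = 324 − 238 = 86.
(Totals: 1233 → 1319.)

No — net change +86 (cost rises by 86).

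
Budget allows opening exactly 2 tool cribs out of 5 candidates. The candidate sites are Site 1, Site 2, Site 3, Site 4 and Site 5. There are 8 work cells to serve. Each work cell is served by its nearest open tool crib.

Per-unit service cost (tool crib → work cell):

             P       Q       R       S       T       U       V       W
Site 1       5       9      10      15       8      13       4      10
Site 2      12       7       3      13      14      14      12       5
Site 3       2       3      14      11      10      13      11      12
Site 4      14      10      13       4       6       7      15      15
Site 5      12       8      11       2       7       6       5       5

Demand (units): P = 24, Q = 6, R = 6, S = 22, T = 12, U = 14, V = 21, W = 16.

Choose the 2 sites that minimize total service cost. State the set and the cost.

Choose Site 3 and Site 5; total service cost 529.

With exactly 2 open, each work cell uses its cheapest among the chosen.
{Site 3, Site 5}: P→Site 3 2·24=48, Q→Site 3 3·6=18, R→Site 5 11·6=66, S→Site 5 2·22=44, T→Site 5 7·12=84, U→Site 5 6·14=84, V→Site 5 5·21=105, W→Site 5 5·16=80. Service cost 529.
{Site 1, Site 5}: service cost 604
{Site 1, Site 4}: service cost 736
Among all 10 size-2 choices, {Site 3, Site 5} is lowest.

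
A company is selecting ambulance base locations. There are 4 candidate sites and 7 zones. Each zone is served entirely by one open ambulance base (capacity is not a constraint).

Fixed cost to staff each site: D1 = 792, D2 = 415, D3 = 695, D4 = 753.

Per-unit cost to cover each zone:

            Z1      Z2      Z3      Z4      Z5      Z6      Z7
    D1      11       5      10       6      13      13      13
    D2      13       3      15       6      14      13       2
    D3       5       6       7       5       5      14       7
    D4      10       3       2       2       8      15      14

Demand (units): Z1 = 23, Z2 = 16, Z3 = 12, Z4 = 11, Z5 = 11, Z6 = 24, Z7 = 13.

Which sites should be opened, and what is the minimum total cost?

For any fixed open set, each zone goes to its cheapest open site; total = fixed + service.
{D2}: Z1→D2 13·23=299, Z2→D2 3·16=48, Z3→D2 15·12=180, Z4→D2 6·11=66, Z5→D2 14·11=154, Z6→D2 13·24=312, Z7→D2 2·13=26. Service 1085; fixed 415; total 1500.
{D3}: service 832 + fixed 695 = 1527
{D4}: service 954 + fixed 753 = 1707
{D1, D2, D3, D4}: service 602 + fixed 2655 = 3257
No other subset beats 1500.

Open D2 only; minimum total cost 1500.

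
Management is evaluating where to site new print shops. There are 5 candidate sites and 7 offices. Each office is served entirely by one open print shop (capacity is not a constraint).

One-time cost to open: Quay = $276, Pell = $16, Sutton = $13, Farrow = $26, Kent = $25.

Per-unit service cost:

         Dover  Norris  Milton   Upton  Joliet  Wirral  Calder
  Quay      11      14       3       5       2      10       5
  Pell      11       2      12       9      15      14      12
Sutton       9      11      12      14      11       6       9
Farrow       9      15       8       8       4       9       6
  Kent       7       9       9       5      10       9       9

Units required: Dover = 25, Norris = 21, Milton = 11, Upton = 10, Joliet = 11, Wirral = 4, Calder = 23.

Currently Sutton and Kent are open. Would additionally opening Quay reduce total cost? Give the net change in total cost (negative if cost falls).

Current service cost with {Sutton, Kent}: 854.
Adding Quay: each office re-picks its cheapest; new service cost 608, saving 246.
Extra fixed cost: 276. Net change = 276 − 246 = 30.
(Totals: 892 → 922.)

No — net change +30 (cost rises by 30).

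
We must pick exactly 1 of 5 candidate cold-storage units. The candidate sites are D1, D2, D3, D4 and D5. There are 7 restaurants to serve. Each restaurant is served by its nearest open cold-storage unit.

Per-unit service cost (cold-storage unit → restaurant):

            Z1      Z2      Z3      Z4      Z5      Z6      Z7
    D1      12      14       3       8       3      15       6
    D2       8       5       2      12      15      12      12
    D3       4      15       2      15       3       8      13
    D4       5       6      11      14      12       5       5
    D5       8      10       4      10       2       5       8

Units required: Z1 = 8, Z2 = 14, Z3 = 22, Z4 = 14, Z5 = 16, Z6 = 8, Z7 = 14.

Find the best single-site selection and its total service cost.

With exactly 1 open, each restaurant uses its cheapest among the chosen.
{D5}: Z1→D5 8·8=64, Z2→D5 10·14=140, Z3→D5 4·22=88, Z4→D5 10·14=140, Z5→D5 2·16=32, Z6→D5 5·8=40, Z7→D5 8·14=112. Service cost 616.
{D1}: service cost 722
{D3}: service cost 790
Among all 5 size-1 choices, {D5} is lowest.

Choose D5 only; total service cost 616.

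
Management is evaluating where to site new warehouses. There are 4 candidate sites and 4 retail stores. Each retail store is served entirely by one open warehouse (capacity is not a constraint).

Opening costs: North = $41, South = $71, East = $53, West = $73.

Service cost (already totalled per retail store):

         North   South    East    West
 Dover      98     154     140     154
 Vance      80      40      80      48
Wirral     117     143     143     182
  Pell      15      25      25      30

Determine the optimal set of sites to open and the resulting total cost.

For any fixed open set, each retail store goes to its cheapest open site; total = fixed + service.
{North}: Dover→North 98, Vance→North 80, Wirral→North 117, Pell→North 15. Service 310; fixed 41; total 351.
{North, South}: Dover→North 98, Vance→South 40, Wirral→North 117, Pell→North 15. Service 270; fixed 112; total 382.
{North, West}: service 278 + fixed 114 = 392
{North, South, East, West}: Dover→North 98, Vance→South 40, Wirral→North 117, Pell→North 15. Service 270; fixed 238; total 508.
No other subset beats 351.

Open North only; minimum total cost 351.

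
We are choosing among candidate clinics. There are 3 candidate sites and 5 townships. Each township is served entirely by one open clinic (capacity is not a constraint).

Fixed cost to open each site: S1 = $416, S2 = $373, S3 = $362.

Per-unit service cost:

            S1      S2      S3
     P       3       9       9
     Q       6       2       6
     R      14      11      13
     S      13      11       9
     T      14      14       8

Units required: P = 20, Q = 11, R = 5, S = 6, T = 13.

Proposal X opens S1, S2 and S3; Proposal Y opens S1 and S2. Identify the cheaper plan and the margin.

Proposal Y is cheaper by 272.

Proposal X: {S1, S2, S3}: P→S1 3·20=60, Q→S2 2·11=22, R→S2 11·5=55, S→S3 9·6=54, T→S3 8·13=104. Service 295; fixed 1151; total 1446.
Proposal Y: {S1, S2}: P→S1 3·20=60, Q→S2 2·11=22, R→S2 11·5=55, S→S2 11·6=66, T→S1 14·13=182. Service 385; fixed 789; total 1174.
Difference: |1446 − 1174| = 272.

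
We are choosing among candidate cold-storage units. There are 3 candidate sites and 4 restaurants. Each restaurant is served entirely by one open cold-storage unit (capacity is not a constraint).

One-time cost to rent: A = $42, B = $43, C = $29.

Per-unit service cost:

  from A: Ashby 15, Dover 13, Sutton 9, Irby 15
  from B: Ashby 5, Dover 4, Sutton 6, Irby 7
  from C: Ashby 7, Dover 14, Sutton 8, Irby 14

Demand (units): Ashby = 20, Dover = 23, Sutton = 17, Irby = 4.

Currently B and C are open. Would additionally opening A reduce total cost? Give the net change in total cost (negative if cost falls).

Current service cost with {B, C}: 322.
Adding A: each restaurant re-picks its cheapest; new service cost 322, saving 0.
Extra fixed cost: 42. Net change = 42 − 0 = 42.
(Totals: 394 → 436.)

No — net change +42 (cost rises by 42).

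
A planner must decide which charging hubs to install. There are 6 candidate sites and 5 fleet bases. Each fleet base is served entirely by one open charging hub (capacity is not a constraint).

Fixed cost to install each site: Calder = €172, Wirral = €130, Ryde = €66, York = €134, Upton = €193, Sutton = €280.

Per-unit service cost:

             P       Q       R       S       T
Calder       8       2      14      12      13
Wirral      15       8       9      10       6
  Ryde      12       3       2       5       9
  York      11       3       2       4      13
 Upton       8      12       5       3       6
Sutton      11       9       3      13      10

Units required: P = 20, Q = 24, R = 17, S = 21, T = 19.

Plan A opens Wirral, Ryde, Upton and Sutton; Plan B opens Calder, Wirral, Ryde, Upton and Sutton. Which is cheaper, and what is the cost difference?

Plan A is cheaper by 148.

Plan A: {Wirral, Ryde, Upton, Sutton}: P→Upton 8·20=160, Q→Ryde 3·24=72, R→Ryde 2·17=34, S→Upton 3·21=63, T→Wirral 6·19=114. Service 443; fixed 669; total 1112.
Plan B: {Calder, Wirral, Ryde, Upton, Sutton}: P→Calder 8·20=160, Q→Calder 2·24=48, R→Ryde 2·17=34, S→Upton 3·21=63, T→Wirral 6·19=114. Service 419; fixed 841; total 1260.
Difference: |1112 − 1260| = 148.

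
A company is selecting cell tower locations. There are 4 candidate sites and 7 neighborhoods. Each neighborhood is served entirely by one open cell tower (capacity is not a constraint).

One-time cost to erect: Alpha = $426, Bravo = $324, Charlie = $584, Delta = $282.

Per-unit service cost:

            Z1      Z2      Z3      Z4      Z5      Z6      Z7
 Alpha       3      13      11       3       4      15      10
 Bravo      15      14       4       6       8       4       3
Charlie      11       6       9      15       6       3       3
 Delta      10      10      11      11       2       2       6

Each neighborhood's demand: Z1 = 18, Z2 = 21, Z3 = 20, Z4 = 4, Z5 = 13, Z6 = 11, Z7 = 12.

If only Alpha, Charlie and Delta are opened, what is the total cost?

Each neighborhood is assigned to its cheapest site among the open ones.
{Alpha, Charlie, Delta}: Z1→Alpha 3·18=54, Z2→Charlie 6·21=126, Z3→Charlie 9·20=180, Z4→Alpha 3·4=12, Z5→Delta 2·13=26, Z6→Delta 2·11=22, Z7→Charlie 3·12=36. Service 456; fixed 1292; total 1748.

Total cost: 1748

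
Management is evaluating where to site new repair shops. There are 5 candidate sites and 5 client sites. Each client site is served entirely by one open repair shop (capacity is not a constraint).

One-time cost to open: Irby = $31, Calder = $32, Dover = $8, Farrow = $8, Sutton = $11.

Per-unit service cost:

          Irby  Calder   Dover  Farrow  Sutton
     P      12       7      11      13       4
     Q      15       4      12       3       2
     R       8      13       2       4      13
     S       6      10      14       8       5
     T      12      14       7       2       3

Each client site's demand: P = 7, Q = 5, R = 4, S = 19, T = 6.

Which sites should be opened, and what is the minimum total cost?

For any fixed open set, each client site goes to its cheapest open site; total = fixed + service.
{Dover, Sutton}: P→Sutton 4·7=28, Q→Sutton 2·5=10, R→Dover 2·4=8, S→Sutton 5·19=95, T→Sutton 3·6=18. Service 159; fixed 19; total 178.
{Dover, Farrow, Sutton}: P→Sutton 4·7=28, Q→Sutton 2·5=10, R→Dover 2·4=8, S→Sutton 5·19=95, T→Farrow 2·6=12. Service 153; fixed 27; total 180.
{Farrow, Sutton}: P→Sutton 4·7=28, Q→Sutton 2·5=10, R→Farrow 4·4=16, S→Sutton 5·19=95, T→Farrow 2·6=12. Service 161; fixed 19; total 180.
{Irby, Calder, Dover, Farrow, Sutton}: service 153 + fixed 90 = 243
No other subset beats 178.

Open Dover and Sutton; minimum total cost 178.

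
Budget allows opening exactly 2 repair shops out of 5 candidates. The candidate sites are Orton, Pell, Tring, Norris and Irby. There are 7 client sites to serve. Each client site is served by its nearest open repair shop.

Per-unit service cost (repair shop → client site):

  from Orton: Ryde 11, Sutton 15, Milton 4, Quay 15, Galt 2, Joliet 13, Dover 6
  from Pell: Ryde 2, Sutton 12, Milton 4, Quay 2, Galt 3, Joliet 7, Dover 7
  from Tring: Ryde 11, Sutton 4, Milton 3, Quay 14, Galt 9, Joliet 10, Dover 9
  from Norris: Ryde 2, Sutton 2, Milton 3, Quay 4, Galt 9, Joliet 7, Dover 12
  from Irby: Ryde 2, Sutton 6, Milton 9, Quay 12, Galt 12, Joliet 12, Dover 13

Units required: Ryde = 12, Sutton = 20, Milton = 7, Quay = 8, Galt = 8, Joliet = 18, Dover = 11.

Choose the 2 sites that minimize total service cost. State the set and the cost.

With exactly 2 open, each client site uses its cheapest among the chosen.
{Orton, Norris}: Ryde→Norris 2·12=24, Sutton→Norris 2·20=40, Milton→Norris 3·7=21, Quay→Norris 4·8=32, Galt→Orton 2·8=16, Joliet→Norris 7·18=126, Dover→Orton 6·11=66. Service cost 325.
{Pell, Norris}: service cost 328
{Pell, Tring}: service cost 368
Among all 10 size-2 choices, {Orton, Norris} is lowest.

Choose Orton and Norris; total service cost 325.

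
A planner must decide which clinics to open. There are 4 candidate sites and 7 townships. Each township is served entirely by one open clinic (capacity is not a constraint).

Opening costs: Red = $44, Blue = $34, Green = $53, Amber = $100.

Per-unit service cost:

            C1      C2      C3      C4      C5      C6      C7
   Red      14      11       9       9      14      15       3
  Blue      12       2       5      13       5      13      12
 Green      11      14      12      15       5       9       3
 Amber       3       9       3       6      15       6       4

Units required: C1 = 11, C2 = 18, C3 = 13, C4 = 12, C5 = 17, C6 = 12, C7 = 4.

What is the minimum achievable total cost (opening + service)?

Minimum total cost: 487

For any fixed open set, each township goes to its cheapest open site; total = fixed + service.
{Blue, Amber}: C1→Amber 3·11=33, C2→Blue 2·18=36, C3→Amber 3·13=39, C4→Amber 6·12=72, C5→Blue 5·17=85, C6→Amber 6·12=72, C7→Amber 4·4=16. Service 353; fixed 134; total 487.
{Red, Blue, Amber}: C1→Amber 3·11=33, C2→Blue 2·18=36, C3→Amber 3·13=39, C4→Amber 6·12=72, C5→Blue 5·17=85, C6→Amber 6·12=72, C7→Red 3·4=12. Service 349; fixed 178; total 527.
{Blue, Green, Amber}: service 349 + fixed 187 = 536
{Red, Blue, Green, Amber}: service 349 + fixed 231 = 580
No other subset beats 487.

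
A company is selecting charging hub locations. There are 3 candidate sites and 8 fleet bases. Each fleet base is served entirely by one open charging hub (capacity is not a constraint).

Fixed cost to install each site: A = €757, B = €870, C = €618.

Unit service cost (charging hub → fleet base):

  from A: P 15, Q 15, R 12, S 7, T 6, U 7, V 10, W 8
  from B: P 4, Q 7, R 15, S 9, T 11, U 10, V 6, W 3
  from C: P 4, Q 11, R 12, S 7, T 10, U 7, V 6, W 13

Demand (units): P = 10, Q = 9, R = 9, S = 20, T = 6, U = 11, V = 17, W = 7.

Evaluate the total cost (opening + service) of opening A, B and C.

Total cost: 2832

Each fleet base is assigned to its cheapest site among the open ones.
{A, B, C}: P→B 4·10=40, Q→B 7·9=63, R→A 12·9=108, S→A 7·20=140, T→A 6·6=36, U→A 7·11=77, V→B 6·17=102, W→B 3·7=21. Service 587; fixed 2245; total 2832.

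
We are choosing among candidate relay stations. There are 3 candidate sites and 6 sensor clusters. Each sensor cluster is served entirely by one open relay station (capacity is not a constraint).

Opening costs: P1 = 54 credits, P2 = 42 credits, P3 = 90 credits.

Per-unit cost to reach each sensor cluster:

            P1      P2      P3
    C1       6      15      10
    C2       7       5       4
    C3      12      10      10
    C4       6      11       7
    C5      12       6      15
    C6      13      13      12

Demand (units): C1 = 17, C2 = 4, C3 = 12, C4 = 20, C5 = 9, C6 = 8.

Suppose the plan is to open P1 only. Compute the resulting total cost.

Each sensor cluster is assigned to its cheapest site among the open ones.
{P1}: C1→P1 6·17=102, C2→P1 7·4=28, C3→P1 12·12=144, C4→P1 6·20=120, C5→P1 12·9=108, C6→P1 13·8=104. Service 606; fixed 54; total 660.

Total cost: 660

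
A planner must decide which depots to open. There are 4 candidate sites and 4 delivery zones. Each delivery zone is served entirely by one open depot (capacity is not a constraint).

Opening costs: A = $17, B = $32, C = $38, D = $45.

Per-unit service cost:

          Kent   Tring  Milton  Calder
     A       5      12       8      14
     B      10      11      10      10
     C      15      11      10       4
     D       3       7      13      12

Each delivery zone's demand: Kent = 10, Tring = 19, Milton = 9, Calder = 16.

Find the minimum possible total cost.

Minimum total cost: 399

For any fixed open set, each delivery zone goes to its cheapest open site; total = fixed + service.
{A, C, D}: Kent→D 3·10=30, Tring→D 7·19=133, Milton→A 8·9=72, Calder→C 4·16=64. Service 299; fixed 100; total 399.
{C, D}: Kent→D 3·10=30, Tring→D 7·19=133, Milton→C 10·9=90, Calder→C 4·16=64. Service 317; fixed 83; total 400.
{A, B, C, D}: service 299 + fixed 132 = 431
{A}: service 574 + fixed 17 = 591
No other subset beats 399.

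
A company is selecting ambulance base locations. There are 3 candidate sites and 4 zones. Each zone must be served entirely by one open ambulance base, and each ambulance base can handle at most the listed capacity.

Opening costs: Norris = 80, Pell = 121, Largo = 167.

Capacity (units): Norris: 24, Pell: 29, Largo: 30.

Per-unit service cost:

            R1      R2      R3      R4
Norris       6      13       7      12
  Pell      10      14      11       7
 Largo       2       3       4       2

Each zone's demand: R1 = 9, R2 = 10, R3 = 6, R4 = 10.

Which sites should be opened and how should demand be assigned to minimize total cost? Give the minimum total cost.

Open {Norris, Largo}: R1→Largo 2·9=18, R2→Largo 3·10=30, R3→Norris 7·6=42, R4→Largo 2·10=20.
Loads: Norris carries 6/24, Largo carries 29/30. Service 110; fixed 247; total 357.
Next best feasible plan costs 375.

Minimum total cost: 357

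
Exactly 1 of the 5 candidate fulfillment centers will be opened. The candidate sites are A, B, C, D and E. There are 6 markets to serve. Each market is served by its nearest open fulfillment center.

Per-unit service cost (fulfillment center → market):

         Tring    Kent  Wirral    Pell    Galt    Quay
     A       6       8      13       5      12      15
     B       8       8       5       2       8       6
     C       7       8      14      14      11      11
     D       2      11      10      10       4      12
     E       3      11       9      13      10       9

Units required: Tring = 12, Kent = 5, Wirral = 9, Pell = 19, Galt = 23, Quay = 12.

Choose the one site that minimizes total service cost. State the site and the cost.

Choose B only; total service cost 475.

With exactly 1 open, each market uses its cheapest among the chosen.
{B}: Tring→B 8·12=96, Kent→B 8·5=40, Wirral→B 5·9=45, Pell→B 2·19=38, Galt→B 8·23=184, Quay→B 6·12=72. Service cost 475.
{D}: service cost 595
{E}: service cost 757
Among all 5 size-1 choices, {B} is lowest.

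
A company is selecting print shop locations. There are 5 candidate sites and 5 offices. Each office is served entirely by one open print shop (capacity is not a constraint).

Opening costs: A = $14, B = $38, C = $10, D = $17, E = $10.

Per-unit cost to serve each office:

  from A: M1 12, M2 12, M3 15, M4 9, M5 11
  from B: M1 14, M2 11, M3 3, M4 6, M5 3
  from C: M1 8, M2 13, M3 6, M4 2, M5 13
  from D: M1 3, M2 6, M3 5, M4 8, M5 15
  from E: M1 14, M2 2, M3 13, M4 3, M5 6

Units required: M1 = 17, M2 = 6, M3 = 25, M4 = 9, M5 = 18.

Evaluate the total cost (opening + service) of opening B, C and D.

Each office is assigned to its cheapest site among the open ones.
{B, C, D}: M1→D 3·17=51, M2→D 6·6=36, M3→B 3·25=75, M4→C 2·9=18, M5→B 3·18=54. Service 234; fixed 65; total 299.

Total cost: 299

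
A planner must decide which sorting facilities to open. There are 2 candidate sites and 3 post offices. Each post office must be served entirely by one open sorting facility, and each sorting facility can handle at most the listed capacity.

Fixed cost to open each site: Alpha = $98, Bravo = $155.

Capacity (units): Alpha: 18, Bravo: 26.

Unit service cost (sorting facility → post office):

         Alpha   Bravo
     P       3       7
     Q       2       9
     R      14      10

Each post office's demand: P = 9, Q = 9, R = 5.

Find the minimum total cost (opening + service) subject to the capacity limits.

Open {Alpha, Bravo}: P→Alpha 3·9=27, Q→Alpha 2·9=18, R→Bravo 10·5=50.
Loads: Alpha carries 18/18, Bravo carries 5/26. Service 95; fixed 253; total 348.
Next best feasible plan costs 349.

Minimum total cost: 348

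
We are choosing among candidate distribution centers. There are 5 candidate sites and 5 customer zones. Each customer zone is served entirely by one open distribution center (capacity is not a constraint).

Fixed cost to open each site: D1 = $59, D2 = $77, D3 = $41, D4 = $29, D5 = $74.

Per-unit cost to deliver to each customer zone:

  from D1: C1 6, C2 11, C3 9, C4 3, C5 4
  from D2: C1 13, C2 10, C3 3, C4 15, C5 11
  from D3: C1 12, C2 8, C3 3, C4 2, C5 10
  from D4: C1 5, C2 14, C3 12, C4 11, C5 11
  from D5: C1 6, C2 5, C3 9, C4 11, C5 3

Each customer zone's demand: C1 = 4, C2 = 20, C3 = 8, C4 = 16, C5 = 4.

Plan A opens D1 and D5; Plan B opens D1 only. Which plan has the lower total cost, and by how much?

Plan A: {D1, D5}: C1→D1 6·4=24, C2→D5 5·20=100, C3→D1 9·8=72, C4→D1 3·16=48, C5→D5 3·4=12. Service 256; fixed 133; total 389.
Plan B: {D1}: C1→D1 6·4=24, C2→D1 11·20=220, C3→D1 9·8=72, C4→D1 3·16=48, C5→D1 4·4=16. Service 380; fixed 59; total 439.
Difference: |389 − 439| = 50.

Plan A is cheaper by 50.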